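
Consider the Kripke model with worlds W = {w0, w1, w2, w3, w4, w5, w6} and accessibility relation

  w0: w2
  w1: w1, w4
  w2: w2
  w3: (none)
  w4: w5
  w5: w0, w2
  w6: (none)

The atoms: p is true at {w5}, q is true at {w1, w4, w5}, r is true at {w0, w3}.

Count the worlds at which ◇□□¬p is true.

5

w0: successors {w2}; □□¬p there: w2:T. ✓
w1: successors {w1, w4}; □□¬p there: w1:F, w4:T. ✓
w2: successors {w2}; □□¬p there: w2:T. ✓
w3: no successors, so ◇□□¬p fails. ✗
w4: successors {w5}; □□¬p there: w5:T. ✓
w5: successors {w0, w2}; □□¬p there: w0:T, w2:T. ✓
w6: no successors, so ◇□□¬p fails. ✗
Satisfying worlds: {w0, w1, w2, w4, w5}.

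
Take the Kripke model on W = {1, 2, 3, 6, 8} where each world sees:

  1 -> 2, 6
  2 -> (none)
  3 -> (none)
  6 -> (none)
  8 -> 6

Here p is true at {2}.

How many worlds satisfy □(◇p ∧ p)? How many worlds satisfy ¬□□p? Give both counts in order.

3 and 0

For □(◇p ∧ p):
1: successors {2, 6}; ◇p ∧ p there: 2:F, 6:F. ✗
2: no successors, so □(◇p ∧ p) holds vacuously. ✓
3: no successors, so □(◇p ∧ p) holds vacuously. ✓
6: no successors, so □(◇p ∧ p) holds vacuously. ✓
8: successors {6}; ◇p ∧ p there: 6:F. ✗
— 3 worlds.
For ¬□□p:
1: □□p is T. ✗
2: □□p is T. ✗
3: □□p is T. ✗
6: □□p is T. ✗
8: □□p is T. ✗
— 0 worlds.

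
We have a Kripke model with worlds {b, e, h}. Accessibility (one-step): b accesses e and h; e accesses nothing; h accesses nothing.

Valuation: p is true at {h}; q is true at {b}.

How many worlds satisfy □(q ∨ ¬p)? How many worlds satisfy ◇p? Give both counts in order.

2 and 1

For □(q ∨ ¬p):
b: successors {e, h}; q ∨ ¬p there: e:T, h:F. ✗
e: no successors, so □(q ∨ ¬p) holds vacuously. ✓
h: no successors, so □(q ∨ ¬p) holds vacuously. ✓
— 2 worlds.
For ◇p:
b: successors {e, h}; p there: e:F, h:T. ✓
e: no successors, so ◇p fails. ✗
h: no successors, so ◇p fails. ✗
— 1 world.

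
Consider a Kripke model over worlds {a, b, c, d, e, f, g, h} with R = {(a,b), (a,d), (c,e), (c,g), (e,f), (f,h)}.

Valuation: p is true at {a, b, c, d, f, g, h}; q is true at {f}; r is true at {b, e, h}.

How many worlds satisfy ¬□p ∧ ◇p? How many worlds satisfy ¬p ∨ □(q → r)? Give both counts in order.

For ¬□p ∧ ◇p:
a: ¬□p is F, ◇p is T. ✗
b: ¬□p is F, ◇p is F. ✗
c: ¬□p is T, ◇p is T. ✓
d: ¬□p is F, ◇p is F. ✗
e: ¬□p is F, ◇p is T. ✗
f: ¬□p is F, ◇p is T. ✗
g: ¬□p is F, ◇p is F. ✗
h: ¬□p is F, ◇p is F. ✗
— 1 world.
For ¬p ∨ □(q → r):
a: ¬p is F, □(q → r) is T. ✓
b: ¬p is F, □(q → r) is T. ✓
c: ¬p is F, □(q → r) is T. ✓
d: ¬p is F, □(q → r) is T. ✓
e: ¬p is T, □(q → r) is F. ✓
f: ¬p is F, □(q → r) is T. ✓
g: ¬p is F, □(q → r) is T. ✓
h: ¬p is F, □(q → r) is T. ✓
— 8 worlds.

1 and 8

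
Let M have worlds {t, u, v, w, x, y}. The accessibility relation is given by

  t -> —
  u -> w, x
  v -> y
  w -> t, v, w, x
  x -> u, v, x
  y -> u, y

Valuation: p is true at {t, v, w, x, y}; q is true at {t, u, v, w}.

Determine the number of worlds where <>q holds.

t: no successors, so <>q fails. ✗
u: successors {w, x}; q there: w:T, x:F. ✓
v: successors {y}; q there: y:F. ✗
w: successors {t, v, w, x}; q there: t:T, v:T, w:T, x:F. ✓
x: successors {u, v, x}; q there: u:T, v:T, x:F. ✓
y: successors {u, y}; q there: u:T, y:F. ✓
Satisfying worlds: {u, w, x, y}.

4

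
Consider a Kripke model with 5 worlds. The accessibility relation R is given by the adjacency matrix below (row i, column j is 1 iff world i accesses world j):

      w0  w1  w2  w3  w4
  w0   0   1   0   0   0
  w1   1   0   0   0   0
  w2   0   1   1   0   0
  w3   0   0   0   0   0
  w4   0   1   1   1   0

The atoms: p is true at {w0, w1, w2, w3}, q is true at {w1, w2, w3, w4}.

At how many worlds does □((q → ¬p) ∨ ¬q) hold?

w0: successors {w1}; (q → ¬p) ∨ ¬q there: w1:F. ✗
w1: successors {w0}; (q → ¬p) ∨ ¬q there: w0:T. ✓
w2: successors {w1, w2}; (q → ¬p) ∨ ¬q there: w1:F, w2:F. ✗
w3: no successors, so □((q → ¬p) ∨ ¬q) holds vacuously. ✓
w4: successors {w1, w2, w3}; (q → ¬p) ∨ ¬q there: w1:F, w2:F, w3:F. ✗
Satisfying worlds: {w1, w3}.

2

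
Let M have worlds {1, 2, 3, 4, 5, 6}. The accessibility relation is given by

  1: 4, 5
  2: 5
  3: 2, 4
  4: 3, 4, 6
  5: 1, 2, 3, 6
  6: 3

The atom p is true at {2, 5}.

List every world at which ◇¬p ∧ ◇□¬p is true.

1: ◇¬p is T, ◇□¬p is T. ✓
2: ◇¬p is F, ◇□¬p is F. ✗
3: ◇¬p is T, ◇□¬p is T. ✓
4: ◇¬p is T, ◇□¬p is T. ✓
5: ◇¬p is T, ◇□¬p is T. ✓
6: ◇¬p is T, ◇□¬p is F. ✗

{1, 3, 4, 5}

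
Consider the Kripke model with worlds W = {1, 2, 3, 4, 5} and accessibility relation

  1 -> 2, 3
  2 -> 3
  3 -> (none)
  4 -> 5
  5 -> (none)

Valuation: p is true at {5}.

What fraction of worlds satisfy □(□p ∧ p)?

1: successors {2, 3}; □p ∧ p there: 2:F, 3:F. ✗
2: successors {3}; □p ∧ p there: 3:F. ✗
3: no successors, so □(□p ∧ p) holds vacuously. ✓
4: successors {5}; □p ∧ p there: 5:T. ✓
5: no successors, so □(□p ∧ p) holds vacuously. ✓
That's 3 of 5 worlds, so 3/5.

3/5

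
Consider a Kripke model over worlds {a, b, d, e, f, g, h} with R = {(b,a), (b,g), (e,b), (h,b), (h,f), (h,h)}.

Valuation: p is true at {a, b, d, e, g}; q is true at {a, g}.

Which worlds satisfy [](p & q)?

a: no successors, so [](p & q) holds vacuously. ✓
b: successors {a, g}; p & q there: a:T, g:T. ✓
d: no successors, so [](p & q) holds vacuously. ✓
e: successors {b}; p & q there: b:F. ✗
f: no successors, so [](p & q) holds vacuously. ✓
g: no successors, so [](p & q) holds vacuously. ✓
h: successors {b, f, h}; p & q there: b:F, f:F, h:F. ✗

{a, b, d, f, g}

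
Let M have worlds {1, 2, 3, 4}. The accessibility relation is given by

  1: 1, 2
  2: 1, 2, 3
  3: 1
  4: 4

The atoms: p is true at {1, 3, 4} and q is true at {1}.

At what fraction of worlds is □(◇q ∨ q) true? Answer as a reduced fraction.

1: successors {1, 2}; ◇q ∨ q there: 1:T, 2:T. ✓
2: successors {1, 2, 3}; ◇q ∨ q there: 1:T, 2:T, 3:T. ✓
3: successors {1}; ◇q ∨ q there: 1:T. ✓
4: successors {4}; ◇q ∨ q there: 4:F. ✗
That's 3 of 4 worlds, so 3/4.

3/4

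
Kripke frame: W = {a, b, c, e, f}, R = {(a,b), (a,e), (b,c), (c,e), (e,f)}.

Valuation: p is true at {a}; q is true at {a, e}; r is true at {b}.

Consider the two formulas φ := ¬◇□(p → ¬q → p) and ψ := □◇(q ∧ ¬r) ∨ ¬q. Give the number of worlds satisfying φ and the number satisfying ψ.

For ¬◇□(p → ¬q → p):
a: ◇□(p → ¬q → p) is T. ✗
b: ◇□(p → ¬q → p) is T. ✗
c: ◇□(p → ¬q → p) is T. ✗
e: ◇□(p → ¬q → p) is T. ✗
f: ◇□(p → ¬q → p) is F. ✓
— 1 world.
For □◇(q ∧ ¬r) ∨ ¬q:
a: □◇(q ∧ ¬r) is F, ¬q is F. ✗
b: □◇(q ∧ ¬r) is T, ¬q is T. ✓
c: □◇(q ∧ ¬r) is F, ¬q is T. ✓
e: □◇(q ∧ ¬r) is F, ¬q is F. ✗
f: □◇(q ∧ ¬r) is T, ¬q is T. ✓
— 3 worlds.

1 and 3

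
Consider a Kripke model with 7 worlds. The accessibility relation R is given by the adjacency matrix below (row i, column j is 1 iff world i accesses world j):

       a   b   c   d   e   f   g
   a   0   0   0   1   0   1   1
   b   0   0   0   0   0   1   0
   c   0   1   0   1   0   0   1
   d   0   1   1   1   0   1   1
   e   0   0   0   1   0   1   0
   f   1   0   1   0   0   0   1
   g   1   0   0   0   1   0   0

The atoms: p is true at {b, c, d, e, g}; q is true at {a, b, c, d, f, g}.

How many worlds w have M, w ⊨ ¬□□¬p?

a: □□¬p is F. ✓
b: □□¬p is F. ✓
c: □□¬p is F. ✓
d: □□¬p is F. ✓
e: □□¬p is F. ✓
f: □□¬p is F. ✓
g: □□¬p is F. ✓
Satisfying worlds: {a, b, c, d, e, f, g}.

7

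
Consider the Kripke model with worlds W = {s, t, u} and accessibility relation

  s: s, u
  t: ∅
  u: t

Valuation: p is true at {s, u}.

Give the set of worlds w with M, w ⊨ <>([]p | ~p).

s: successors {s, u}; []p | ~p there: s:T, u:F. ✓
t: no successors, so <>([]p | ~p) fails. ✗
u: successors {t}; []p | ~p there: t:T. ✓

{s, u}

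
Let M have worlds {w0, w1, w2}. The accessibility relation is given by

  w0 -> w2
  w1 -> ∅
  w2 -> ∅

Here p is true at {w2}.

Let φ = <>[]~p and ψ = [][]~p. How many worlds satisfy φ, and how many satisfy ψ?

1 and 3

For <>[]~p:
w0: successors {w2}; []~p there: w2:T. ✓
w1: no successors, so <>[]~p fails. ✗
w2: no successors, so <>[]~p fails. ✗
— 1 world.
For [][]~p:
w0: successors {w2}; []~p there: w2:T. ✓
w1: no successors, so [][]~p holds vacuously. ✓
w2: no successors, so [][]~p holds vacuously. ✓
— 3 worlds.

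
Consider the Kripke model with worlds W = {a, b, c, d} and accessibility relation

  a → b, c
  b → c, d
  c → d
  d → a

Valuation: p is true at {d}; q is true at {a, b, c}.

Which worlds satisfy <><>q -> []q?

{a, d}

a: <><>q is T, []q is T. ✓
b: <><>q is T, []q is F. ✗
c: <><>q is T, []q is F. ✗
d: <><>q is T, []q is T. ✓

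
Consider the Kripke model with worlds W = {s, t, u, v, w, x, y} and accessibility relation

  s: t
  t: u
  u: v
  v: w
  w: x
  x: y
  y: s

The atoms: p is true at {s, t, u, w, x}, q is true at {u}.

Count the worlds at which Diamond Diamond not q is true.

s: successors {t}; Diamond not q there: t:F. ✗
t: successors {u}; Diamond not q there: u:T. ✓
u: successors {v}; Diamond not q there: v:T. ✓
v: successors {w}; Diamond not q there: w:T. ✓
w: successors {x}; Diamond not q there: x:T. ✓
x: successors {y}; Diamond not q there: y:T. ✓
y: successors {s}; Diamond not q there: s:T. ✓
Satisfying worlds: {t, u, v, w, x, y}.

6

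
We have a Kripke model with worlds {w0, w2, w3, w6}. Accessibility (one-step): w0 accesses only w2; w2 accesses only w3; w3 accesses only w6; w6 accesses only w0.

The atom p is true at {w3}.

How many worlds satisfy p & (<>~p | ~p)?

w0: p is F, <>~p | ~p is T. ✗
w2: p is F, <>~p | ~p is T. ✗
w3: p is T, <>~p | ~p is T. ✓
w6: p is F, <>~p | ~p is T. ✗
Satisfying worlds: {w3}.

1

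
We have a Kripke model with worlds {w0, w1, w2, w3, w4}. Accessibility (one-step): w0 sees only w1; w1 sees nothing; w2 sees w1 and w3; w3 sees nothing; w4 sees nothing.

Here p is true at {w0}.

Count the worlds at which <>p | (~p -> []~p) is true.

w0: <>p is F, ~p -> []~p is T. ✓
w1: <>p is F, ~p -> []~p is T. ✓
w2: <>p is F, ~p -> []~p is T. ✓
w3: <>p is F, ~p -> []~p is T. ✓
w4: <>p is F, ~p -> []~p is T. ✓
Satisfying worlds: {w0, w1, w2, w3, w4}.

5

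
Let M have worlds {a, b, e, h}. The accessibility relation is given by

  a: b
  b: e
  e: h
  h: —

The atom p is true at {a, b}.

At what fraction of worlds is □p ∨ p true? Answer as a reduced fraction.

3/4

a: □p is T, p is T. ✓
b: □p is F, p is T. ✓
e: □p is F, p is F. ✗
h: □p is T, p is F. ✓
That's 3 of 4 worlds, so 3/4.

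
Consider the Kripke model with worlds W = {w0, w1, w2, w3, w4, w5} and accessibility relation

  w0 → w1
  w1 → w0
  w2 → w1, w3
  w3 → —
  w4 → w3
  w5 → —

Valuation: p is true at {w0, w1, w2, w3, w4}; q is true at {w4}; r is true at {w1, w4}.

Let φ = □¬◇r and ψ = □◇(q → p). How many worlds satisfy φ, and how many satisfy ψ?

5 and 4

For □¬◇r:
w0: successors {w1}; ¬◇r there: w1:T. ✓
w1: successors {w0}; ¬◇r there: w0:F. ✗
w2: successors {w1, w3}; ¬◇r there: w1:T, w3:T. ✓
w3: no successors, so □¬◇r holds vacuously. ✓
w4: successors {w3}; ¬◇r there: w3:T. ✓
w5: no successors, so □¬◇r holds vacuously. ✓
— 5 worlds.
For □◇(q → p):
w0: successors {w1}; ◇(q → p) there: w1:T. ✓
w1: successors {w0}; ◇(q → p) there: w0:T. ✓
w2: successors {w1, w3}; ◇(q → p) there: w1:T, w3:F. ✗
w3: no successors, so □◇(q → p) holds vacuously. ✓
w4: successors {w3}; ◇(q → p) there: w3:F. ✗
w5: no successors, so □◇(q → p) holds vacuously. ✓
— 4 worlds.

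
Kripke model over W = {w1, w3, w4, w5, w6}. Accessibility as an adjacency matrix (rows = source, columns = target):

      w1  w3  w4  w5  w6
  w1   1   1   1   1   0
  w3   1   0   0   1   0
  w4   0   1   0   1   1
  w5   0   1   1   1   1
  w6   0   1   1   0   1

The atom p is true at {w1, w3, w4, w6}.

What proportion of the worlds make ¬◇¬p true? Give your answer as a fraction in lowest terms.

1/5

w1: ◇¬p is T. ✗
w3: ◇¬p is T. ✗
w4: ◇¬p is T. ✗
w5: ◇¬p is T. ✗
w6: ◇¬p is F. ✓
That's 1 of 5 worlds, so 1/5.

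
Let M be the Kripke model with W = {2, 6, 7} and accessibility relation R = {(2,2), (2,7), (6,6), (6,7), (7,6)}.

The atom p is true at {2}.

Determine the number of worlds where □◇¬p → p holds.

1

2: □◇¬p is T, p is T. ✓
6: □◇¬p is T, p is F. ✗
7: □◇¬p is T, p is F. ✗
Satisfying worlds: {2}.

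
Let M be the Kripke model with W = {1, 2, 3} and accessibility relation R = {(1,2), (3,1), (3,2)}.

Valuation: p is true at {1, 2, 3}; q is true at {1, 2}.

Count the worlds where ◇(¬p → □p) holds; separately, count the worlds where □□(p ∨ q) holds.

2 and 3

For ◇(¬p → □p):
1: successors {2}; ¬p → □p there: 2:T. ✓
2: no successors, so ◇(¬p → □p) fails. ✗
3: successors {1, 2}; ¬p → □p there: 1:T, 2:T. ✓
— 2 worlds.
For □□(p ∨ q):
1: successors {2}; □(p ∨ q) there: 2:T. ✓
2: no successors, so □□(p ∨ q) holds vacuously. ✓
3: successors {1, 2}; □(p ∨ q) there: 1:T, 2:T. ✓
— 3 worlds.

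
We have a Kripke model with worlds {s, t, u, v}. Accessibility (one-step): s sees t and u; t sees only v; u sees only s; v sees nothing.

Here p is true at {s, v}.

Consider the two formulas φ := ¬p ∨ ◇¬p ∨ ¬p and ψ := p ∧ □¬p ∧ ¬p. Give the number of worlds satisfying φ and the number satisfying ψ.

3 and 0

For ¬p ∨ ◇¬p ∨ ¬p:
s: ¬p is F, ◇¬p ∨ ¬p is T. ✓
t: ¬p is T, ◇¬p ∨ ¬p is T. ✓
u: ¬p is T, ◇¬p ∨ ¬p is T. ✓
v: ¬p is F, ◇¬p ∨ ¬p is F. ✗
— 3 worlds.
For p ∧ □¬p ∧ ¬p:
s: p is T, □¬p ∧ ¬p is F. ✗
t: p is F, □¬p ∧ ¬p is F. ✗
u: p is F, □¬p ∧ ¬p is F. ✗
v: p is T, □¬p ∧ ¬p is F. ✗
— 0 worlds.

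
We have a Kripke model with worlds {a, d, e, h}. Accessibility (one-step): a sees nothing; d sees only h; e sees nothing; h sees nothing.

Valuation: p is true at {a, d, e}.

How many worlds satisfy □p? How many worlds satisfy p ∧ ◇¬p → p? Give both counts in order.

3 and 4

For □p:
a: no successors, so □p holds vacuously. ✓
d: successors {h}; p there: h:F. ✗
e: no successors, so □p holds vacuously. ✓
h: no successors, so □p holds vacuously. ✓
— 3 worlds.
For p ∧ ◇¬p → p:
a: p ∧ ◇¬p is F, p is T. ✓
d: p ∧ ◇¬p is T, p is T. ✓
e: p ∧ ◇¬p is F, p is T. ✓
h: p ∧ ◇¬p is F, p is F. ✓
— 4 worlds.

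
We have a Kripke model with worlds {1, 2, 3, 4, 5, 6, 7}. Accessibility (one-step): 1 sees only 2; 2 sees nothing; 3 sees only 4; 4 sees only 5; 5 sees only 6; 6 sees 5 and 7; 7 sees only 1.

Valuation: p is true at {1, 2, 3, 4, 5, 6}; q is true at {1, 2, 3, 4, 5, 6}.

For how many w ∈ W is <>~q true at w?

1: successors {2}; ~q there: 2:F. ✗
2: no successors, so <>~q fails. ✗
3: successors {4}; ~q there: 4:F. ✗
4: successors {5}; ~q there: 5:F. ✗
5: successors {6}; ~q there: 6:F. ✗
6: successors {5, 7}; ~q there: 5:F, 7:T. ✓
7: successors {1}; ~q there: 1:F. ✗
Satisfying worlds: {6}.

1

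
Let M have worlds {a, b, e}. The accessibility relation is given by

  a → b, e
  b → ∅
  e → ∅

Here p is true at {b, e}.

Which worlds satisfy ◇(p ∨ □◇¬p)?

a: successors {b, e}; p ∨ □◇¬p there: b:T, e:T. ✓
b: no successors, so ◇(p ∨ □◇¬p) fails. ✗
e: no successors, so ◇(p ∨ □◇¬p) fails. ✗

{a}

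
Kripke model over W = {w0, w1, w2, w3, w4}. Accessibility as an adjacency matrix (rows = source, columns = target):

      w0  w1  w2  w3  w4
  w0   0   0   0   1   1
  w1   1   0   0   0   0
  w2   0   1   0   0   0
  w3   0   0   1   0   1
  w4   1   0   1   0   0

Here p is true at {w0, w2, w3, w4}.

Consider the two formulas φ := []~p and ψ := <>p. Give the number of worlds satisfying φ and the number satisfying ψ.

For []~p:
w0: successors {w3, w4}; ~p there: w3:F, w4:F. ✗
w1: successors {w0}; ~p there: w0:F. ✗
w2: successors {w1}; ~p there: w1:T. ✓
w3: successors {w2, w4}; ~p there: w2:F, w4:F. ✗
w4: successors {w0, w2}; ~p there: w0:F, w2:F. ✗
— 1 world.
For <>p:
w0: successors {w3, w4}; p there: w3:T, w4:T. ✓
w1: successors {w0}; p there: w0:T. ✓
w2: successors {w1}; p there: w1:F. ✗
w3: successors {w2, w4}; p there: w2:T, w4:T. ✓
w4: successors {w0, w2}; p there: w0:T, w2:T. ✓
— 4 worlds.

1 and 4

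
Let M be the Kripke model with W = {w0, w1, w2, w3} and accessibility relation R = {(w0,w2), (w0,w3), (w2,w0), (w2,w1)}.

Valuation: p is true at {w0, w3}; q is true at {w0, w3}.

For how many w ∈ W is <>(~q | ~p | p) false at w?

2

w0: successors {w2, w3}; ~q | ~p | p there: w2:T, w3:T. ✓
w1: no successors, so <>(~q | ~p | p) fails. ✗
w2: successors {w0, w1}; ~q | ~p | p there: w0:T, w1:T. ✓
w3: no successors, so <>(~q | ~p | p) fails. ✗
Satisfying worlds: {w0, w2}.
So <>(~q | ~p | p) fails at the other 2 worlds.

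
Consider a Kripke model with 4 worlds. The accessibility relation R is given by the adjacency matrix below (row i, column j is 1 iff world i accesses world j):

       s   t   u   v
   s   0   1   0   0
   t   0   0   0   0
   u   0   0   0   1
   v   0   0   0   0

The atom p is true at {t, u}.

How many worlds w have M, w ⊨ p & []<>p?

s: p is F, []<>p is F. ✗
t: p is T, []<>p is T. ✓
u: p is T, []<>p is F. ✗
v: p is F, []<>p is T. ✗
Satisfying worlds: {t}.

1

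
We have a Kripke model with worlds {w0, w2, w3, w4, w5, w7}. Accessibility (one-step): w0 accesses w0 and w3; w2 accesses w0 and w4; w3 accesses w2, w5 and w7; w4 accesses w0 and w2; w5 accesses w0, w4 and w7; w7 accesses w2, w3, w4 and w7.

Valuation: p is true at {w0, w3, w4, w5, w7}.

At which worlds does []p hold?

w0: successors {w0, w3}; p there: w0:T, w3:T. ✓
w2: successors {w0, w4}; p there: w0:T, w4:T. ✓
w3: successors {w2, w5, w7}; p there: w2:F, w5:T, w7:T. ✗
w4: successors {w0, w2}; p there: w0:T, w2:F. ✗
w5: successors {w0, w4, w7}; p there: w0:T, w4:T, w7:T. ✓
w7: successors {w2, w3, w4, w7}; p there: w2:F, w3:T, w4:T, w7:T. ✗

{w0, w2, w5}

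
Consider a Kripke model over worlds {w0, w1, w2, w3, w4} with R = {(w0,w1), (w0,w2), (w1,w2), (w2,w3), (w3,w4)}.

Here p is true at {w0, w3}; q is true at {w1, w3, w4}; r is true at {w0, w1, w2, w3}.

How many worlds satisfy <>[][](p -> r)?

4

w0: successors {w1, w2}; [][](p -> r) there: w1:T, w2:T. ✓
w1: successors {w2}; [][](p -> r) there: w2:T. ✓
w2: successors {w3}; [][](p -> r) there: w3:T. ✓
w3: successors {w4}; [][](p -> r) there: w4:T. ✓
w4: no successors, so <>[][](p -> r) fails. ✗
Satisfying worlds: {w0, w1, w2, w3}.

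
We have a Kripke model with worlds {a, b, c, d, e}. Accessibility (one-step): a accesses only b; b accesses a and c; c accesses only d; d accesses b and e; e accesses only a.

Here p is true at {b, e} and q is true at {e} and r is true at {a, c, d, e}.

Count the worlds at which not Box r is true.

2

a: Box r is F. ✓
b: Box r is T. ✗
c: Box r is T. ✗
d: Box r is F. ✓
e: Box r is T. ✗
Satisfying worlds: {a, d}.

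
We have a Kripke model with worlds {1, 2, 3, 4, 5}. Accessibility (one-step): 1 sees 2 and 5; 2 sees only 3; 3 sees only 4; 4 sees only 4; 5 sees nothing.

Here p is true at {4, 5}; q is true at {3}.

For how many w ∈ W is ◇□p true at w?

4

1: successors {2, 5}; □p there: 2:F, 5:T. ✓
2: successors {3}; □p there: 3:T. ✓
3: successors {4}; □p there: 4:T. ✓
4: successors {4}; □p there: 4:T. ✓
5: no successors, so ◇□p fails. ✗
Satisfying worlds: {1, 2, 3, 4}.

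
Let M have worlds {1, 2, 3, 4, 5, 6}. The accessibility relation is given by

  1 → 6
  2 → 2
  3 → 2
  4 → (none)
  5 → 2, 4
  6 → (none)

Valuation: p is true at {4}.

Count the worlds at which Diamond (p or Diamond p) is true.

1

1: successors {6}; p or Diamond p there: 6:F. ✗
2: successors {2}; p or Diamond p there: 2:F. ✗
3: successors {2}; p or Diamond p there: 2:F. ✗
4: no successors, so Diamond (p or Diamond p) fails. ✗
5: successors {2, 4}; p or Diamond p there: 2:F, 4:T. ✓
6: no successors, so Diamond (p or Diamond p) fails. ✗
Satisfying worlds: {5}.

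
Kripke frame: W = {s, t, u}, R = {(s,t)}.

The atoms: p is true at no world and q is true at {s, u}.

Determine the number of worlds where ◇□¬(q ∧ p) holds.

1

s: successors {t}; □¬(q ∧ p) there: t:T. ✓
t: no successors, so ◇□¬(q ∧ p) fails. ✗
u: no successors, so ◇□¬(q ∧ p) fails. ✗
Satisfying worlds: {s}.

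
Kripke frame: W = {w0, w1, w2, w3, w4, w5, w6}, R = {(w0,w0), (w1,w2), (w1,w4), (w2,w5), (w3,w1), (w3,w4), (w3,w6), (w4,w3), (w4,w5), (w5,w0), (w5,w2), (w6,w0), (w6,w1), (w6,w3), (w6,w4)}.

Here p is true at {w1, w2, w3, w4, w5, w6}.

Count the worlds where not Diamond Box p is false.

5

w0: Diamond Box p is F. ✓
w1: Diamond Box p is T. ✗
w2: Diamond Box p is F. ✓
w3: Diamond Box p is T. ✗
w4: Diamond Box p is T. ✗
w5: Diamond Box p is T. ✗
w6: Diamond Box p is T. ✗
Satisfying worlds: {w0, w2}.
So not Diamond Box p fails at the other 5 worlds.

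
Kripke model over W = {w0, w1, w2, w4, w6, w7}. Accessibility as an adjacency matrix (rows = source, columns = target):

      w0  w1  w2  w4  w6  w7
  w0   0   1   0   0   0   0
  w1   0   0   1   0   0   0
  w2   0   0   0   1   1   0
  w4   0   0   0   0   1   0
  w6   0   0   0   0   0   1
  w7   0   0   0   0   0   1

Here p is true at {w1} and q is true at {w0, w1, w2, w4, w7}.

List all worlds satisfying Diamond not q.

w0: successors {w1}; not q there: w1:F. ✗
w1: successors {w2}; not q there: w2:F. ✗
w2: successors {w4, w6}; not q there: w4:F, w6:T. ✓
w4: successors {w6}; not q there: w6:T. ✓
w6: successors {w7}; not q there: w7:F. ✗
w7: successors {w7}; not q there: w7:F. ✗

{w2, w4}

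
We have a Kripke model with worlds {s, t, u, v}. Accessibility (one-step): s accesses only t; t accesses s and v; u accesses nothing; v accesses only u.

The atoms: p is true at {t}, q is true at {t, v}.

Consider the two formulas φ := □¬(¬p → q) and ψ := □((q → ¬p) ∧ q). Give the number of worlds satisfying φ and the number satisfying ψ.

2 and 1

For □¬(¬p → q):
s: successors {t}; ¬(¬p → q) there: t:F. ✗
t: successors {s, v}; ¬(¬p → q) there: s:T, v:F. ✗
u: no successors, so □¬(¬p → q) holds vacuously. ✓
v: successors {u}; ¬(¬p → q) there: u:T. ✓
— 2 worlds.
For □((q → ¬p) ∧ q):
s: successors {t}; (q → ¬p) ∧ q there: t:F. ✗
t: successors {s, v}; (q → ¬p) ∧ q there: s:F, v:T. ✗
u: no successors, so □((q → ¬p) ∧ q) holds vacuously. ✓
v: successors {u}; (q → ¬p) ∧ q there: u:F. ✗
— 1 world.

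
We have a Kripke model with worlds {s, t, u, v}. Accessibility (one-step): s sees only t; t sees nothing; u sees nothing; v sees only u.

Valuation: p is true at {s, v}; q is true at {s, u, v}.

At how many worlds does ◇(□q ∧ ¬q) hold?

s: successors {t}; □q ∧ ¬q there: t:T. ✓
t: no successors, so ◇(□q ∧ ¬q) fails. ✗
u: no successors, so ◇(□q ∧ ¬q) fails. ✗
v: successors {u}; □q ∧ ¬q there: u:F. ✗
Satisfying worlds: {s}.

1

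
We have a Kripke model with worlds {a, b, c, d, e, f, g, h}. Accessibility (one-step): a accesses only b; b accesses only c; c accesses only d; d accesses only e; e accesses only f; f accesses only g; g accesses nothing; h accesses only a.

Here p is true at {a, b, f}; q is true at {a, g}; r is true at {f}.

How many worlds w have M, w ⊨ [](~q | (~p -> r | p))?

7

a: successors {b}; ~q | (~p -> r | p) there: b:T. ✓
b: successors {c}; ~q | (~p -> r | p) there: c:T. ✓
c: successors {d}; ~q | (~p -> r | p) there: d:T. ✓
d: successors {e}; ~q | (~p -> r | p) there: e:T. ✓
e: successors {f}; ~q | (~p -> r | p) there: f:T. ✓
f: successors {g}; ~q | (~p -> r | p) there: g:F. ✗
g: no successors, so [](~q | (~p -> r | p)) holds vacuously. ✓
h: successors {a}; ~q | (~p -> r | p) there: a:T. ✓
Satisfying worlds: {a, b, c, d, e, g, h}.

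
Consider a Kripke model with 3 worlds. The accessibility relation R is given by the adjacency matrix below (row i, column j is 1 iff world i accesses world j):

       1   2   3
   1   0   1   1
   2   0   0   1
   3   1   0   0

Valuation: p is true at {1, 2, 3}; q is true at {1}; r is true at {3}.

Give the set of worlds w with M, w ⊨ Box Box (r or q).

1: successors {2, 3}; Box (r or q) there: 2:T, 3:T. ✓
2: successors {3}; Box (r or q) there: 3:T. ✓
3: successors {1}; Box (r or q) there: 1:F. ✗

{1, 2}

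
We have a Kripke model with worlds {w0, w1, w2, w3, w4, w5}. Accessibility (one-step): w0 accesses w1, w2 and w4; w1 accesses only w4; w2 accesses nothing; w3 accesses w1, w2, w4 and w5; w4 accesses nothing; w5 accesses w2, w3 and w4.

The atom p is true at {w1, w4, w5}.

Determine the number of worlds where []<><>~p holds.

2

w0: successors {w1, w2, w4}; <><>~p there: w1:F, w2:F, w4:F. ✗
w1: successors {w4}; <><>~p there: w4:F. ✗
w2: no successors, so []<><>~p holds vacuously. ✓
w3: successors {w1, w2, w4, w5}; <><>~p there: w1:F, w2:F, w4:F, w5:T. ✗
w4: no successors, so []<><>~p holds vacuously. ✓
w5: successors {w2, w3, w4}; <><>~p there: w2:F, w3:T, w4:F. ✗
Satisfying worlds: {w2, w4}.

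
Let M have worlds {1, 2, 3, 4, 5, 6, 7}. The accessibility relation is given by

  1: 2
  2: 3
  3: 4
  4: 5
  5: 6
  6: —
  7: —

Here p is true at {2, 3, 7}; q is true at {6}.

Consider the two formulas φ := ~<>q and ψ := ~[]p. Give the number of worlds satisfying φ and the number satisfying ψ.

For ~<>q:
1: <>q is F. ✓
2: <>q is F. ✓
3: <>q is F. ✓
4: <>q is F. ✓
5: <>q is T. ✗
6: <>q is F. ✓
7: <>q is F. ✓
— 6 worlds.
For ~[]p:
1: []p is T. ✗
2: []p is T. ✗
3: []p is F. ✓
4: []p is F. ✓
5: []p is F. ✓
6: []p is T. ✗
7: []p is T. ✗
— 3 worlds.

6 and 3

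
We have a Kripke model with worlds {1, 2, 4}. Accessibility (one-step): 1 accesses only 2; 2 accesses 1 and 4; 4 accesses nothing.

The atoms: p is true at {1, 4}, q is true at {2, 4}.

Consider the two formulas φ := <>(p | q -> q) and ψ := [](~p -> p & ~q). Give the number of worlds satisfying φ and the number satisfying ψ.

2 and 2

For <>(p | q -> q):
1: successors {2}; p | q -> q there: 2:T. ✓
2: successors {1, 4}; p | q -> q there: 1:F, 4:T. ✓
4: no successors, so <>(p | q -> q) fails. ✗
— 2 worlds.
For [](~p -> p & ~q):
1: successors {2}; ~p -> p & ~q there: 2:F. ✗
2: successors {1, 4}; ~p -> p & ~q there: 1:T, 4:T. ✓
4: no successors, so [](~p -> p & ~q) holds vacuously. ✓
— 2 worlds.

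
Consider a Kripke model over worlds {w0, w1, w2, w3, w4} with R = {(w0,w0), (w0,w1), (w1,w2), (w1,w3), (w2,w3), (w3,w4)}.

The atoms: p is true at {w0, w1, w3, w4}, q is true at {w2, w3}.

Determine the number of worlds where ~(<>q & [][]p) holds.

3

w0: <>q & [][]p is F. ✓
w1: <>q & [][]p is T. ✗
w2: <>q & [][]p is T. ✗
w3: <>q & [][]p is F. ✓
w4: <>q & [][]p is F. ✓
Satisfying worlds: {w0, w3, w4}.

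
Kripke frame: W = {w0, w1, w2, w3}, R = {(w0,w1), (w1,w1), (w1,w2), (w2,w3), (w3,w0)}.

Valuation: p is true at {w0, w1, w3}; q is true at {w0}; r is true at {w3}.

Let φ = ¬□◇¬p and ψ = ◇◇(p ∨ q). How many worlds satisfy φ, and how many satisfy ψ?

For ¬□◇¬p:
w0: □◇¬p is T. ✗
w1: □◇¬p is F. ✓
w2: □◇¬p is F. ✓
w3: □◇¬p is F. ✓
— 3 worlds.
For ◇◇(p ∨ q):
w0: successors {w1}; ◇(p ∨ q) there: w1:T. ✓
w1: successors {w1, w2}; ◇(p ∨ q) there: w1:T, w2:T. ✓
w2: successors {w3}; ◇(p ∨ q) there: w3:T. ✓
w3: successors {w0}; ◇(p ∨ q) there: w0:T. ✓
— 4 worlds.

3 and 4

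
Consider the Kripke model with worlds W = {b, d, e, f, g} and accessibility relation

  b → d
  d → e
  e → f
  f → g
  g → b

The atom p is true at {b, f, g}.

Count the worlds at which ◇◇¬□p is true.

b: successors {d}; ◇¬□p there: d:F. ✗
d: successors {e}; ◇¬□p there: e:F. ✗
e: successors {f}; ◇¬□p there: f:F. ✗
f: successors {g}; ◇¬□p there: g:T. ✓
g: successors {b}; ◇¬□p there: b:T. ✓
Satisfying worlds: {f, g}.

2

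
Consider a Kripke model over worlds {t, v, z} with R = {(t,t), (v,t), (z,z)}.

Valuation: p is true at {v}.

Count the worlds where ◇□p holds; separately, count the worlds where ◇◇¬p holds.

0 and 3

For ◇□p:
t: successors {t}; □p there: t:F. ✗
v: successors {t}; □p there: t:F. ✗
z: successors {z}; □p there: z:F. ✗
— 0 worlds.
For ◇◇¬p:
t: successors {t}; ◇¬p there: t:T. ✓
v: successors {t}; ◇¬p there: t:T. ✓
z: successors {z}; ◇¬p there: z:T. ✓
— 3 worlds.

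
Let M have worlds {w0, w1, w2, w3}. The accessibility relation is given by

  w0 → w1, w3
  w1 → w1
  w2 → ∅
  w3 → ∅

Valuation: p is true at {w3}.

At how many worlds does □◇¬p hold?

3

w0: successors {w1, w3}; ◇¬p there: w1:T, w3:F. ✗
w1: successors {w1}; ◇¬p there: w1:T. ✓
w2: no successors, so □◇¬p holds vacuously. ✓
w3: no successors, so □◇¬p holds vacuously. ✓
Satisfying worlds: {w1, w2, w3}.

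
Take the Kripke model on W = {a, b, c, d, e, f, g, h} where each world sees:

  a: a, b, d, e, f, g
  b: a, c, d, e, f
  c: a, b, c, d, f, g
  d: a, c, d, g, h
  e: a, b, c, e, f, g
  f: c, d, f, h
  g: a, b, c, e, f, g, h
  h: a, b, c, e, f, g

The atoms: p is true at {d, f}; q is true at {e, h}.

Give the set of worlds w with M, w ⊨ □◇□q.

a: successors {a, b, d, e, f, g}; ◇□q there: a:F, b:F, d:F, e:F, f:F, g:F. ✗
b: successors {a, c, d, e, f}; ◇□q there: a:F, c:F, d:F, e:F, f:F. ✗
c: successors {a, b, c, d, f, g}; ◇□q there: a:F, b:F, c:F, d:F, f:F, g:F. ✗
d: successors {a, c, d, g, h}; ◇□q there: a:F, c:F, d:F, g:F, h:F. ✗
e: successors {a, b, c, e, f, g}; ◇□q there: a:F, b:F, c:F, e:F, f:F, g:F. ✗
f: successors {c, d, f, h}; ◇□q there: c:F, d:F, f:F, h:F. ✗
g: successors {a, b, c, e, f, g, h}; ◇□q there: a:F, b:F, c:F, e:F, f:F, g:F, h:F. ✗
h: successors {a, b, c, e, f, g}; ◇□q there: a:F, b:F, c:F, e:F, f:F, g:F. ✗

∅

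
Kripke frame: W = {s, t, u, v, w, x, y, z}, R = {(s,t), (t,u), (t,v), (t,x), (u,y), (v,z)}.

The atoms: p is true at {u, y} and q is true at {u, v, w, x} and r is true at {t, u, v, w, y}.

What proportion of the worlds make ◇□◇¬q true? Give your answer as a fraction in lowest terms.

3/8

s: successors {t}; □◇¬q there: t:F. ✗
t: successors {u, v, x}; □◇¬q there: u:F, v:F, x:T. ✓
u: successors {y}; □◇¬q there: y:T. ✓
v: successors {z}; □◇¬q there: z:T. ✓
w: no successors, so ◇□◇¬q fails. ✗
x: no successors, so ◇□◇¬q fails. ✗
y: no successors, so ◇□◇¬q fails. ✗
z: no successors, so ◇□◇¬q fails. ✗
That's 3 of 8 worlds, so 3/8.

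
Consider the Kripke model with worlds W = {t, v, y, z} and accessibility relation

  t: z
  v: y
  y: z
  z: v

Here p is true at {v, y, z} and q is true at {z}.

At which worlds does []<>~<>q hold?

t: successors {z}; <>~<>q there: z:T. ✓
v: successors {y}; <>~<>q there: y:T. ✓
y: successors {z}; <>~<>q there: z:T. ✓
z: successors {v}; <>~<>q there: v:F. ✗

{t, v, y}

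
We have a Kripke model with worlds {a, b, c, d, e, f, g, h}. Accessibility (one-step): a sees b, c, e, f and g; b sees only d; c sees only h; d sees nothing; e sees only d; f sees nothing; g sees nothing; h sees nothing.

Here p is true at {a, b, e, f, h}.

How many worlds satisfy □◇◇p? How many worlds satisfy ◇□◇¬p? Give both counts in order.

4 and 4

For □◇◇p:
a: successors {b, c, e, f, g}; ◇◇p there: b:F, c:F, e:F, f:F, g:F. ✗
b: successors {d}; ◇◇p there: d:F. ✗
c: successors {h}; ◇◇p there: h:F. ✗
d: no successors, so □◇◇p holds vacuously. ✓
e: successors {d}; ◇◇p there: d:F. ✗
f: no successors, so □◇◇p holds vacuously. ✓
g: no successors, so □◇◇p holds vacuously. ✓
h: no successors, so □◇◇p holds vacuously. ✓
— 4 worlds.
For ◇□◇¬p:
a: successors {b, c, e, f, g}; □◇¬p there: b:F, c:F, e:F, f:T, g:T. ✓
b: successors {d}; □◇¬p there: d:T. ✓
c: successors {h}; □◇¬p there: h:T. ✓
d: no successors, so ◇□◇¬p fails. ✗
e: successors {d}; □◇¬p there: d:T. ✓
f: no successors, so ◇□◇¬p fails. ✗
g: no successors, so ◇□◇¬p fails. ✗
h: no successors, so ◇□◇¬p fails. ✗
— 4 worlds.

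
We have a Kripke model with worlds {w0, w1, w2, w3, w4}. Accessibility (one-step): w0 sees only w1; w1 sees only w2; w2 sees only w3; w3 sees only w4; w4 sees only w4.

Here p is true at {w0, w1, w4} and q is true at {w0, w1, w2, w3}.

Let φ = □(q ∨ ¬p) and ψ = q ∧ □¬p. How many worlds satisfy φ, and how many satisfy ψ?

3 and 2

For □(q ∨ ¬p):
w0: successors {w1}; q ∨ ¬p there: w1:T. ✓
w1: successors {w2}; q ∨ ¬p there: w2:T. ✓
w2: successors {w3}; q ∨ ¬p there: w3:T. ✓
w3: successors {w4}; q ∨ ¬p there: w4:F. ✗
w4: successors {w4}; q ∨ ¬p there: w4:F. ✗
— 3 worlds.
For q ∧ □¬p:
w0: q is T, □¬p is F. ✗
w1: q is T, □¬p is T. ✓
w2: q is T, □¬p is T. ✓
w3: q is T, □¬p is F. ✗
w4: q is F, □¬p is F. ✗
— 2 worlds.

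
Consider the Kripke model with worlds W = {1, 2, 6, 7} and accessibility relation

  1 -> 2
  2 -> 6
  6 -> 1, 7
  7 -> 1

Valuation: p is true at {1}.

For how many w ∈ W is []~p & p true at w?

1: []~p is T, p is T. ✓
2: []~p is T, p is F. ✗
6: []~p is F, p is F. ✗
7: []~p is F, p is F. ✗
Satisfying worlds: {1}.

1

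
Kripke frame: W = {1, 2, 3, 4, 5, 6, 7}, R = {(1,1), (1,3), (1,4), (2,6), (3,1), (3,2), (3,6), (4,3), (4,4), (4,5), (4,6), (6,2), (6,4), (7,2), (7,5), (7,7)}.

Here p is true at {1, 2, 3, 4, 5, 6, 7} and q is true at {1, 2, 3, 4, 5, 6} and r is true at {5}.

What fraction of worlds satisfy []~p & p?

1: []~p is F, p is T. ✗
2: []~p is F, p is T. ✗
3: []~p is F, p is T. ✗
4: []~p is F, p is T. ✗
5: []~p is T, p is T. ✓
6: []~p is F, p is T. ✗
7: []~p is F, p is T. ✗
That's 1 of 7 worlds, so 1/7.

1/7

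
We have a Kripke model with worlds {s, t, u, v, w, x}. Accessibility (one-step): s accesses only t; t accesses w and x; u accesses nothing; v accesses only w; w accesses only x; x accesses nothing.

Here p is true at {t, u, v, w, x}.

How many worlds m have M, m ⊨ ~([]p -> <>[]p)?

s: []p -> <>[]p is T. ✗
t: []p -> <>[]p is T. ✗
u: []p -> <>[]p is F. ✓
v: []p -> <>[]p is T. ✗
w: []p -> <>[]p is T. ✗
x: []p -> <>[]p is F. ✓
Satisfying worlds: {u, x}.

2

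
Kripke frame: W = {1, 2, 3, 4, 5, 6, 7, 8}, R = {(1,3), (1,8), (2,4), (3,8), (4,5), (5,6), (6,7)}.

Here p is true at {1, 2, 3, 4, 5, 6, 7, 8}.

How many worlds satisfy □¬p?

1: successors {3, 8}; ¬p there: 3:F, 8:F. ✗
2: successors {4}; ¬p there: 4:F. ✗
3: successors {8}; ¬p there: 8:F. ✗
4: successors {5}; ¬p there: 5:F. ✗
5: successors {6}; ¬p there: 6:F. ✗
6: successors {7}; ¬p there: 7:F. ✗
7: no successors, so □¬p holds vacuously. ✓
8: no successors, so □¬p holds vacuously. ✓
Satisfying worlds: {7, 8}.

2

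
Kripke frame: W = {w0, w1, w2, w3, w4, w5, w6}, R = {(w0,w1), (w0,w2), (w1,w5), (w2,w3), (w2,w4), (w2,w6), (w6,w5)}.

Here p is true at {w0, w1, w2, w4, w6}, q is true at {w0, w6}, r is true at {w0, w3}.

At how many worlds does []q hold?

3

w0: successors {w1, w2}; q there: w1:F, w2:F. ✗
w1: successors {w5}; q there: w5:F. ✗
w2: successors {w3, w4, w6}; q there: w3:F, w4:F, w6:T. ✗
w3: no successors, so []q holds vacuously. ✓
w4: no successors, so []q holds vacuously. ✓
w5: no successors, so []q holds vacuously. ✓
w6: successors {w5}; q there: w5:F. ✗
Satisfying worlds: {w3, w4, w5}.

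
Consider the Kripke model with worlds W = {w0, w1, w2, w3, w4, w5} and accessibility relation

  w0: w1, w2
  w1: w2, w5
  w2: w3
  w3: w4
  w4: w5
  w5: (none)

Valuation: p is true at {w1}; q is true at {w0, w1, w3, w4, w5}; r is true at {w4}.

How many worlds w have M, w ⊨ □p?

w0: successors {w1, w2}; p there: w1:T, w2:F. ✗
w1: successors {w2, w5}; p there: w2:F, w5:F. ✗
w2: successors {w3}; p there: w3:F. ✗
w3: successors {w4}; p there: w4:F. ✗
w4: successors {w5}; p there: w5:F. ✗
w5: no successors, so □p holds vacuously. ✓
Satisfying worlds: {w5}.

1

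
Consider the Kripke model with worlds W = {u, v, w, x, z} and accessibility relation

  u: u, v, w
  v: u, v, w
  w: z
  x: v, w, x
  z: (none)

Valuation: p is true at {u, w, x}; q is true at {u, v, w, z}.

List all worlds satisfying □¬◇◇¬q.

u: successors {u, v, w}; ¬◇◇¬q there: u:T, v:T, w:T. ✓
v: successors {u, v, w}; ¬◇◇¬q there: u:T, v:T, w:T. ✓
w: successors {z}; ¬◇◇¬q there: z:T. ✓
x: successors {v, w, x}; ¬◇◇¬q there: v:T, w:T, x:F. ✗
z: no successors, so □¬◇◇¬q holds vacuously. ✓

{u, v, w, z}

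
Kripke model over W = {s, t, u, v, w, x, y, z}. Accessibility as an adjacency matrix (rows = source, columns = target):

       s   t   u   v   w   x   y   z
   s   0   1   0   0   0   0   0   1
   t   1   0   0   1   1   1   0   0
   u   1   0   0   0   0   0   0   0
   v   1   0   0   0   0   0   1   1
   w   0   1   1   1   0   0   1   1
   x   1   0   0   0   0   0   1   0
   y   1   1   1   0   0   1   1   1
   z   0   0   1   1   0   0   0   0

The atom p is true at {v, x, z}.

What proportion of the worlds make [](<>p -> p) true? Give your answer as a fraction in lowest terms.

1/8

s: successors {t, z}; <>p -> p there: t:F, z:T. ✗
t: successors {s, v, w, x}; <>p -> p there: s:F, v:T, w:F, x:T. ✗
u: successors {s}; <>p -> p there: s:F. ✗
v: successors {s, y, z}; <>p -> p there: s:F, y:F, z:T. ✗
w: successors {t, u, v, y, z}; <>p -> p there: t:F, u:T, v:T, y:F, z:T. ✗
x: successors {s, y}; <>p -> p there: s:F, y:F. ✗
y: successors {s, t, u, x, y, z}; <>p -> p there: s:F, t:F, u:T, x:T, y:F, z:T. ✗
z: successors {u, v}; <>p -> p there: u:T, v:T. ✓
That's 1 of 8 worlds, so 1/8.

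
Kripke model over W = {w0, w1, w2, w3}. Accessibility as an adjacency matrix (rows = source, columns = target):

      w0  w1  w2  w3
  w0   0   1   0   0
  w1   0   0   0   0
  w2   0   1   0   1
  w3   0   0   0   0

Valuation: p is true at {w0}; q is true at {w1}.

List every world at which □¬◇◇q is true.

w0: successors {w1}; ¬◇◇q there: w1:T. ✓
w1: no successors, so □¬◇◇q holds vacuously. ✓
w2: successors {w1, w3}; ¬◇◇q there: w1:T, w3:T. ✓
w3: no successors, so □¬◇◇q holds vacuously. ✓

{w0, w1, w2, w3}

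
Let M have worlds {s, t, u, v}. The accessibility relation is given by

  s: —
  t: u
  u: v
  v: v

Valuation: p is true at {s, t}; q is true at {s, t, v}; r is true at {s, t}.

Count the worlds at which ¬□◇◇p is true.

3

s: □◇◇p is T. ✗
t: □◇◇p is F. ✓
u: □◇◇p is F. ✓
v: □◇◇p is F. ✓
Satisfying worlds: {t, u, v}.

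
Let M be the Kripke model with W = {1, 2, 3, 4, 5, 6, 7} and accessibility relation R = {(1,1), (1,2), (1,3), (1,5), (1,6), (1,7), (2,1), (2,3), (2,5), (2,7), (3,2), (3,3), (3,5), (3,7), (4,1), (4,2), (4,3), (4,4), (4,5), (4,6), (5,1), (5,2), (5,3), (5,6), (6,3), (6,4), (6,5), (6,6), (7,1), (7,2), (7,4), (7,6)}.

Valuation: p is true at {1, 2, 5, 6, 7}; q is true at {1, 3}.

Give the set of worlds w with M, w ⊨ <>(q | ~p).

{1, 2, 3, 4, 5, 6, 7}

1: successors {1, 2, 3, 5, 6, 7}; q | ~p there: 1:T, 2:F, 3:T, 5:F, 6:F, 7:F. ✓
2: successors {1, 3, 5, 7}; q | ~p there: 1:T, 3:T, 5:F, 7:F. ✓
3: successors {2, 3, 5, 7}; q | ~p there: 2:F, 3:T, 5:F, 7:F. ✓
4: successors {1, 2, 3, 4, 5, 6}; q | ~p there: 1:T, 2:F, 3:T, 4:T, 5:F, 6:F. ✓
5: successors {1, 2, 3, 6}; q | ~p there: 1:T, 2:F, 3:T, 6:F. ✓
6: successors {3, 4, 5, 6}; q | ~p there: 3:T, 4:T, 5:F, 6:F. ✓
7: successors {1, 2, 4, 6}; q | ~p there: 1:T, 2:F, 4:T, 6:F. ✓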